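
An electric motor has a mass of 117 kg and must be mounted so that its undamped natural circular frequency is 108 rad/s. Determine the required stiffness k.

1360000 N/m

k = m·ω_n² = 117 × 108.0² = 117 × 11660 = 1365000 N/m.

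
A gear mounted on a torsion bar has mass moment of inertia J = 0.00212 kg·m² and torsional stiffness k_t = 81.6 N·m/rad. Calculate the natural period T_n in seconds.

ω_n = √(k_t/J) = √(81.6/0.00212) = √38490 = 196.2 rad/s.
T_n = 2π/ω_n = 6.283/196.2 = 0.03203 s.

0.0320 s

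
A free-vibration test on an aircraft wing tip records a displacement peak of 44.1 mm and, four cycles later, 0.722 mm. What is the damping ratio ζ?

Logarithmic decrement δ = (1/n)·ln(x₀/x_n) = (1/4)·ln(44.1/0.722) = (1/4)·ln(61.08) = 1.028.
ζ = δ/√(4π² + δ²) = 1.028/√(39.48 + 1.06) = 1.028/6.367 = 0.1615.

0.161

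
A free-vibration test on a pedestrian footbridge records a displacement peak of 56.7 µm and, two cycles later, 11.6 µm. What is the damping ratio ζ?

0.125

Logarithmic decrement δ = (1/n)·ln(x₀/x_n) = (1/2)·ln(56.7/11.6) = (1/2)·ln(4.888) = 0.7934.
ζ = δ/√(4π² + δ²) = 0.7934/√(39.48 + 0.629) = 0.7934/6.333 = 0.1253.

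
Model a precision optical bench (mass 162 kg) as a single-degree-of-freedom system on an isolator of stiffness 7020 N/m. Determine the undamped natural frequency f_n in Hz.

1.05 Hz

ω_n = √(k/m) = √(7020/162) = √43.33 = 6.583 rad/s.
f_n = ω_n/(2π) = 6.583/6.283 = 1.048 Hz.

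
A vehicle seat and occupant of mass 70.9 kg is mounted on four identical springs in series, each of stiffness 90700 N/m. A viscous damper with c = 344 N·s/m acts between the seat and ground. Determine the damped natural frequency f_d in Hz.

2.82 Hz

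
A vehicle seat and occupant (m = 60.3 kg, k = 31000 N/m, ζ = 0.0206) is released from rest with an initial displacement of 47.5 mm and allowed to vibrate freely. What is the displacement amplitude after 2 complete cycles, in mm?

36.7 mm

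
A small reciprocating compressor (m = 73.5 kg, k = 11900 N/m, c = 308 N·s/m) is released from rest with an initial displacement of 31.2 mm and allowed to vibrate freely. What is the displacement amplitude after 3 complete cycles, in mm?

1.34 mm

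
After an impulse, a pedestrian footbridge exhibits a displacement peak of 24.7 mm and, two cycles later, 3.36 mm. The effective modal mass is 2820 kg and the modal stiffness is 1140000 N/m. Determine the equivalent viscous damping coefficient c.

Logarithmic decrement δ = (1/n)·ln(x₀/x_n) = (1/2)·ln(24.7/3.36) = (1/2)·ln(7.351) = 0.9974.
ζ = δ/√(4π² + δ²) = 0.9974/√(39.48 + 0.995) = 0.9974/6.362 = 0.1568.
c = ζ · 2√(km) = 0.1568 × 2√(1140000 × 2820) = 0.1568 × 113400 = 17780 N·s/m.

17800 N·s/m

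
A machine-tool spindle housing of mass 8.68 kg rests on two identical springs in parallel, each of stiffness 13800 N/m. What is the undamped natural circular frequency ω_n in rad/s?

56.4 rad/s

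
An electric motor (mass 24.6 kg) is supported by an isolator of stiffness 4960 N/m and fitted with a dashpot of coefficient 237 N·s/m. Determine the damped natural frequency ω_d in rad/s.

ω_n = √(k/m) = √(4960/24.6) = 14.20 rad/s.
Critical damping c_c = 2√(k·m) = 2√(4960 × 24.6) = 698.6 N·s/m, so ζ = c/c_c = 237/698.6 = 0.3392.
ω_d = ω_n√(1 − ζ²) = 14.20 × √(1 − 0.115) = 13.36 rad/s.

13.4 rad/s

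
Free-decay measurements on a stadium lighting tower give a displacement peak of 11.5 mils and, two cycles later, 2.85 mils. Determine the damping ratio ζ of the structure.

0.110

Logarithmic decrement δ = (1/n)·ln(x₀/x_n) = (1/2)·ln(11.5/2.85) = (1/2)·ln(4.035) = 0.6975.
ζ = δ/√(4π² + δ²) = 0.6975/√(39.48 + 0.487) = 0.6975/6.322 = 0.1103.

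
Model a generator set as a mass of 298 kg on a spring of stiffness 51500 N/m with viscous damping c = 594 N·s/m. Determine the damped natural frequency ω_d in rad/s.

13.1 rad/s

ω_n = √(k/m) = √(51500/298) = 13.15 rad/s.
Critical damping c_c = 2√(k·m) = 2√(51500 × 298) = 7835 N·s/m, so ζ = c/c_c = 594/7835 = 0.07581.
ω_d = ω_n√(1 − ζ²) = 13.15 × √(1 − 0.00575) = 13.11 rad/s.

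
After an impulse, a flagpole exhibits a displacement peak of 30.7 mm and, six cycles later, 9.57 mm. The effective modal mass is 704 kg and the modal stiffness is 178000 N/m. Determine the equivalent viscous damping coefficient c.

Logarithmic decrement δ = (1/n)·ln(x₀/x_n) = (1/6)·ln(30.7/9.57) = (1/6)·ln(3.208) = 0.1943.
ζ = δ/√(4π² + δ²) = 0.1943/√(39.48 + 0.0377) = 0.1943/6.286 = 0.03090.
c = ζ · 2√(km) = 0.03090 × 2√(178000 × 704) = 0.03090 × 22390 = 691.9 N·s/m.

692 N·s/m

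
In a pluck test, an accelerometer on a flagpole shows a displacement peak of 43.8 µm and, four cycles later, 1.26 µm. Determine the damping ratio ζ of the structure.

0.140

Logarithmic decrement δ = (1/n)·ln(x₀/x_n) = (1/4)·ln(43.8/1.26) = (1/4)·ln(34.76) = 0.8871.
ζ = δ/√(4π² + δ²) = 0.8871/√(39.48 + 0.787) = 0.8871/6.346 = 0.1398.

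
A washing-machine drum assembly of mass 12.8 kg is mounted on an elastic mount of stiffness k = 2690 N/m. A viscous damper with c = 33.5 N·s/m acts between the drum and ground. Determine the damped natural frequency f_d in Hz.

ω_n = √(k/m) = √(2690/12.8) = 14.50 rad/s.
Critical damping c_c = 2√(k·m) = 2√(2690 × 12.8) = 371.1 N·s/m, so ζ = c/c_c = 33.5/371.1 = 0.09027.
ω_d = ω_n√(1 − ζ²) = 14.50 × √(1 − 0.00815) = 14.44 rad/s.
f_d = ω_d/(2π) = 2.298 Hz.

2.30 Hz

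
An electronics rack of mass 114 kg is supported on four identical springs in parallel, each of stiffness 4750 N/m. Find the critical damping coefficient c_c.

Parallel springs add: k_eq = 4 × 4750 = 19000 N/m.
c_c = 2√(k_eq·m) = 2√(19000 × 114) = 2 × 1472 = 2943 N·s/m.

2940 N·s/m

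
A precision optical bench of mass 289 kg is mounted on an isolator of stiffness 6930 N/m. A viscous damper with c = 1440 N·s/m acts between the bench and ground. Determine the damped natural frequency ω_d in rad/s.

ω_n = √(k/m) = √(6930/289) = 4.897 rad/s.
Critical damping c_c = 2√(k·m) = 2√(6930 × 289) = 2830 N·s/m, so ζ = c/c_c = 1440/2830 = 0.5088.
ω_d = ω_n√(1 − ζ²) = 4.897 × √(1 − 0.259) = 4.216 rad/s.

4.22 rad/s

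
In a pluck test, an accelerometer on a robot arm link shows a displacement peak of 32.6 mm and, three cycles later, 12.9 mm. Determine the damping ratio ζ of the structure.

Logarithmic decrement δ = (1/n)·ln(x₀/x_n) = (1/3)·ln(32.6/12.9) = (1/3)·ln(2.527) = 0.3090.
ζ = δ/√(4π² + δ²) = 0.3090/√(39.48 + 0.0955) = 0.3090/6.291 = 0.04912.

0.0491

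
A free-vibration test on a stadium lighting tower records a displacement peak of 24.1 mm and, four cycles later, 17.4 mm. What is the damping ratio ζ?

Logarithmic decrement δ = (1/n)·ln(x₀/x_n) = (1/4)·ln(24.1/17.4) = (1/4)·ln(1.385) = 0.08144.
ζ = δ/√(4π² + δ²) = 0.08144/√(39.48 + 0.00663) = 0.08144/6.284 = 0.01296.

0.0130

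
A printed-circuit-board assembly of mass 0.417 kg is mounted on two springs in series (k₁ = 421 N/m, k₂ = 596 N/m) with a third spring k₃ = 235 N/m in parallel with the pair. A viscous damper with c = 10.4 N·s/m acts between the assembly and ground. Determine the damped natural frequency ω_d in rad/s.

31.6 rad/s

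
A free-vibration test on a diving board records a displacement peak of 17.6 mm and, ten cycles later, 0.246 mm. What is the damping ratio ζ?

0.0678

Logarithmic decrement δ = (1/n)·ln(x₀/x_n) = (1/10)·ln(17.6/0.246) = (1/10)·ln(71.54) = 0.4270.
ζ = δ/√(4π² + δ²) = 0.4270/√(39.48 + 0.182) = 0.4270/6.298 = 0.06781.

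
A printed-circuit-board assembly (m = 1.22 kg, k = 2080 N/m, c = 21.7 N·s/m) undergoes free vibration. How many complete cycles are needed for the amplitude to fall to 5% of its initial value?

ζ = c/(2√(km)) = 21.7/(2√(2080 × 1.22)) = 21.7/100.7 = 0.2154.
Logarithmic decrement δ = 2πζ/√(1 − ζ²) = 2π × 0.2154/√(1 − 0.0464) = 1.386.
x_n/x₀ = e^(−nδ) ≤ 0.05; take ln: n ≥ ln(1/0.05)/δ = 2.996/1.386 = 2.162.
So 3 complete cycles are required.

3 cycles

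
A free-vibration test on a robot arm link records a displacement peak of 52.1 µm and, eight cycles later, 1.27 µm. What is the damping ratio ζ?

0.0737

Logarithmic decrement δ = (1/n)·ln(x₀/x_n) = (1/8)·ln(52.1/1.27) = (1/8)·ln(41.02) = 0.4643.
ζ = δ/√(4π² + δ²) = 0.4643/√(39.48 + 0.216) = 0.4643/6.300 = 0.07369.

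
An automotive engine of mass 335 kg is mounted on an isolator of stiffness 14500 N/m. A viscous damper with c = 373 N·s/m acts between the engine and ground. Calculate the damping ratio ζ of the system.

0.0846

ω_n = √(k/m) = √(14500/335) = 6.579 rad/s.
Critical damping c_c = 2√(k·m) = 2√(14500 × 335) = 4408 N·s/m, so ζ = c/c_c = 373/4408 = 0.08462.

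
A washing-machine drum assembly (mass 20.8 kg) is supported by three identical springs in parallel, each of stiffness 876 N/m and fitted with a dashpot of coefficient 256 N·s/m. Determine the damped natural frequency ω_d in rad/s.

9.41 rad/s

Parallel springs add: k_eq = 3 × 876 = 2628 N/m.
ω_n = √(k_eq/m) = √(2628/20.8) = 11.24 rad/s.
Critical damping c_c = 2√(k_eq·m) = 2√(2628 × 20.8) = 467.6 N·s/m, so ζ = c/c_c = 256/467.6 = 0.5475.
ω_d = ω_n√(1 − ζ²) = 11.24 × √(1 − 0.300) = 9.406 rad/s.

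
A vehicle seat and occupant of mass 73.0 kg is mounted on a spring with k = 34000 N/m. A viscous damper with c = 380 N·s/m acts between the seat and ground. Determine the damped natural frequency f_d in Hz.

ω_n = √(k/m) = √(34000/73.0) = 21.58 rad/s.
Critical damping c_c = 2√(k·m) = 2√(34000 × 73.0) = 3151 N·s/m, so ζ = c/c_c = 380/3151 = 0.1206.
ω_d = ω_n√(1 − ζ²) = 21.58 × √(1 − 0.0145) = 21.42 rad/s.
f_d = ω_d/(2π) = 3.410 Hz.

3.41 Hz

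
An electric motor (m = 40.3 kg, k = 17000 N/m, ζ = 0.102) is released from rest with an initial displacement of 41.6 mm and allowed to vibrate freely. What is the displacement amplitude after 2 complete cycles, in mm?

Logarithmic decrement δ = 2πζ/√(1 − ζ²) = 2π × 0.1020/√(1 − 0.0104) = 0.6442.
After n cycles, x_n/x₀ = e^(−nδ), so x_2 = 41.6 × e^(−2 × 0.6442) = 41.6 × 0.2757 = 11.47 mm.

11.5 mm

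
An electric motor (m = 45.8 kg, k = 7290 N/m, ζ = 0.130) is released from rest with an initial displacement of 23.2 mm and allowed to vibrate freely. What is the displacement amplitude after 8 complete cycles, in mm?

Logarithmic decrement δ = 2πζ/√(1 − ζ²) = 2π × 0.1300/√(1 − 0.0169) = 0.8238.
After n cycles, x_n/x₀ = e^(−nδ), so x_8 = 23.2 × e^(−8 × 0.8238) = 23.2 × 0.001373 = 0.03186 mm.

0.0319 mm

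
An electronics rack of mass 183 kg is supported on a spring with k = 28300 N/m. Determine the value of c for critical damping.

c_c = 2√(k·m) = 2√(28300 × 183) = 2 × 2276 = 4551 N·s/m.

4550 N·s/m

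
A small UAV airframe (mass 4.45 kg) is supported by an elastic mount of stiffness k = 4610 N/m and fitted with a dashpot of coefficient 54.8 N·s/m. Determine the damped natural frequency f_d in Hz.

5.03 Hz

ω_n = √(k/m) = √(4610/4.45) = 32.19 rad/s.
Critical damping c_c = 2√(k·m) = 2√(4610 × 4.45) = 286.5 N·s/m, so ζ = c/c_c = 54.8/286.5 = 0.1913.
ω_d = ω_n√(1 − ζ²) = 32.19 × √(1 − 0.0366) = 31.59 rad/s.
f_d = ω_d/(2π) = 5.028 Hz.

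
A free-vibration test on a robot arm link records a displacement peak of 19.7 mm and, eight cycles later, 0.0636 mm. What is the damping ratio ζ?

0.113

Logarithmic decrement δ = (1/n)·ln(x₀/x_n) = (1/8)·ln(19.7/0.0636) = (1/8)·ln(309.7) = 0.7170.
ζ = δ/√(4π² + δ²) = 0.7170/√(39.48 + 0.514) = 0.7170/6.324 = 0.1134.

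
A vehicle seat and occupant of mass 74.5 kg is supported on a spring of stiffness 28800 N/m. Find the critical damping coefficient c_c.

2930 N·s/m

c_c = 2√(k·m) = 2√(28800 × 74.5) = 2 × 1465 = 2930 N·s/m.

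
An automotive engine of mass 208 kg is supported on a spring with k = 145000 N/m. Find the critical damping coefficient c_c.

11000 N·s/m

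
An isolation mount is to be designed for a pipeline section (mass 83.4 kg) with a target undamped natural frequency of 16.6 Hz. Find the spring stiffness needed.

907000 N/m

ω_n = 2πf_n = 2π × 16.6 = 104.3 rad/s.
k = m·ω_n² = 83.4 × 104.3² = 83.4 × 10880 = 907300 N/m.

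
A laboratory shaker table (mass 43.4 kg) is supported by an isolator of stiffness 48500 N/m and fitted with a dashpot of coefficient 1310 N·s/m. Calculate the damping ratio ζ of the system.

ω_n = √(k/m) = √(48500/43.4) = 33.43 rad/s.
Critical damping c_c = 2√(k·m) = 2√(48500 × 43.4) = 2902 N·s/m, so ζ = c/c_c = 1310/2902 = 0.4515.

0.451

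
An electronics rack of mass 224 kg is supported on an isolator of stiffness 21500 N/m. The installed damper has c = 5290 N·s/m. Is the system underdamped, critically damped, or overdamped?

overdamped

c_c = 2√(k·m) = 4389 N·s/m; ζ = c/c_c = 5290/4389 = 1.21.
Since ζ > 1 the system is overdamped.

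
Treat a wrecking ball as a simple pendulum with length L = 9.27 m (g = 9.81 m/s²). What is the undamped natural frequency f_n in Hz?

0.164 Hz

For a simple pendulum ω_n = √(g/L) = √(9.81/9.27) = √1.058 = 1.029 rad/s.
f_n = ω_n/(2π) = 1.029/6.283 = 0.1637 Hz.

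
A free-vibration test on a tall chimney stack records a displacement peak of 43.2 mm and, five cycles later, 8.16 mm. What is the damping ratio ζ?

0.0530

Logarithmic decrement δ = (1/n)·ln(x₀/x_n) = (1/5)·ln(43.2/8.16) = (1/5)·ln(5.294) = 0.3333.
ζ = δ/√(4π² + δ²) = 0.3333/√(39.48 + 0.111) = 0.3333/6.292 = 0.05297.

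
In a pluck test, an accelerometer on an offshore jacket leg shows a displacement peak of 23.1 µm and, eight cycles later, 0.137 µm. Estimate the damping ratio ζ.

0.101

Logarithmic decrement δ = (1/n)·ln(x₀/x_n) = (1/8)·ln(23.1/0.137) = (1/8)·ln(168.6) = 0.6410.
ζ = δ/√(4π² + δ²) = 0.6410/√(39.48 + 0.411) = 0.6410/6.316 = 0.1015.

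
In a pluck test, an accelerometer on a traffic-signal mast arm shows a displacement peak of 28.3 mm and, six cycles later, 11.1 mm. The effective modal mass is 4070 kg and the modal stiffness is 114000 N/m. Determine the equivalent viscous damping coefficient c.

1070 N·s/m

Logarithmic decrement δ = (1/n)·ln(x₀/x_n) = (1/6)·ln(28.3/11.1) = (1/6)·ln(2.550) = 0.1560.
ζ = δ/√(4π² + δ²) = 0.1560/√(39.48 + 0.0243) = 0.1560/6.285 = 0.02482.
c = ζ · 2√(km) = 0.02482 × 2√(114000 × 4070) = 0.02482 × 43080 = 1069 N·s/m.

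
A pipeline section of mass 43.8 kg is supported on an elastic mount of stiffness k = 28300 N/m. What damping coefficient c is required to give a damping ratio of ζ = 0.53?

c_c = 2√(k·m) = 2√(28300 × 43.8) = 2227 N·s/m.
c = ζ·c_c = 0.53 × 2227 = 1180 N·s/m.

1180 N·s/m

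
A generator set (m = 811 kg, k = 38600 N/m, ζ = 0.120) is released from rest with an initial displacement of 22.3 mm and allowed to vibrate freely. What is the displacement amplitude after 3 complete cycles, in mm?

2.28 mm

Logarithmic decrement δ = 2πζ/√(1 − ζ²) = 2π × 0.1200/√(1 − 0.0144) = 0.7595.
After n cycles, x_n/x₀ = e^(−nδ), so x_3 = 22.3 × e^(−3 × 0.7595) = 22.3 × 0.1024 = 2.285 mm.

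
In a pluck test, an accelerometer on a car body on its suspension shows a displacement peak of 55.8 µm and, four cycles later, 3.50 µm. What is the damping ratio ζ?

0.110

Logarithmic decrement δ = (1/n)·ln(x₀/x_n) = (1/4)·ln(55.8/3.50) = (1/4)·ln(15.94) = 0.6923.
ζ = δ/√(4π² + δ²) = 0.6923/√(39.48 + 0.479) = 0.6923/6.321 = 0.1095.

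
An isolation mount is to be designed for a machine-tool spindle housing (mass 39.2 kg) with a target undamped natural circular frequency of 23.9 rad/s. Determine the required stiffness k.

k = m·ω_n² = 39.2 × 23.90² = 39.2 × 571.2 = 22390 N/m.

22400 N/m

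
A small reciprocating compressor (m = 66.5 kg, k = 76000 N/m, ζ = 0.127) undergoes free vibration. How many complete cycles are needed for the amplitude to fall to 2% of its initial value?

Logarithmic decrement δ = 2πζ/√(1 − ζ²) = 2π × 0.1270/√(1 − 0.0161) = 0.8045.
x_n/x₀ = e^(−nδ) ≤ 0.02; take ln: n ≥ ln(1/0.02)/δ = 3.912/0.8045 = 4.863.
So 5 complete cycles are required.

5 cycles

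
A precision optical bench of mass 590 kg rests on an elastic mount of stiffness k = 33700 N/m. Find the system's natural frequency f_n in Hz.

ω_n = √(k/m) = √(33700/590) = √57.12 = 7.558 rad/s.
f_n = ω_n/(2π) = 7.558/6.283 = 1.203 Hz.

1.20 Hz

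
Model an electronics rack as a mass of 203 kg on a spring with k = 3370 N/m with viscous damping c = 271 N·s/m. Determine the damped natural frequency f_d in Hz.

0.640 Hz

ω_n = √(k/m) = √(3370/203) = 4.074 rad/s.
Critical damping c_c = 2√(k·m) = 2√(3370 × 203) = 1654 N·s/m, so ζ = c/c_c = 271/1654 = 0.1638.
ω_d = ω_n√(1 − ζ²) = 4.074 × √(1 − 0.0268) = 4.019 rad/s.
f_d = ω_d/(2π) = 0.6397 Hz.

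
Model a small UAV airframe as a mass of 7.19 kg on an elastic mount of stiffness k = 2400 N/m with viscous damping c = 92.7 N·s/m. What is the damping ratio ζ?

ω_n = √(k/m) = √(2400/7.19) = 18.27 rad/s.
Critical damping c_c = 2√(k·m) = 2√(2400 × 7.19) = 262.7 N·s/m, so ζ = c/c_c = 92.7/262.7 = 0.3528.

0.353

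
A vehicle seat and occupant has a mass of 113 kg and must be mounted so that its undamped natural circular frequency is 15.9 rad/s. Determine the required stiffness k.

28600 N/m

k = m·ω_n² = 113 × 15.90² = 113 × 252.8 = 28570 N/m.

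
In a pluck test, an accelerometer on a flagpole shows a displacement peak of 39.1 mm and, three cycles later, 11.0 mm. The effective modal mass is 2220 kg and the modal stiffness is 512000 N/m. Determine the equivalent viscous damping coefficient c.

Logarithmic decrement δ = (1/n)·ln(x₀/x_n) = (1/3)·ln(39.1/11.0) = (1/3)·ln(3.555) = 0.4227.
ζ = δ/√(4π² + δ²) = 0.4227/√(39.48 + 0.179) = 0.4227/6.297 = 0.06713.
c = ζ · 2√(km) = 0.06713 × 2√(512000 × 2220) = 0.06713 × 67430 = 4526 N·s/m.

4530 N·s/m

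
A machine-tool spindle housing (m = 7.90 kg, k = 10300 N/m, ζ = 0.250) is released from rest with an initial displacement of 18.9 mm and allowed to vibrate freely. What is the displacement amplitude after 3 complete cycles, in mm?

0.145 mm

Logarithmic decrement δ = 2πζ/√(1 − ζ²) = 2π × 0.2500/√(1 − 0.0625) = 1.622.
After n cycles, x_n/x₀ = e^(−nδ), so x_3 = 18.9 × e^(−3 × 1.622) = 18.9 × 0.007697 = 0.1455 mm.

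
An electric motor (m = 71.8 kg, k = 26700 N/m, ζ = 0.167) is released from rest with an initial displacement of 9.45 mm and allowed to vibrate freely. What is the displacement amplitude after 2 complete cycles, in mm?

1.12 mm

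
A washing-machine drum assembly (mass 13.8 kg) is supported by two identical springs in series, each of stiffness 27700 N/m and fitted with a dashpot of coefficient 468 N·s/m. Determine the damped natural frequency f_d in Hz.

Series springs: 1/k_eq = 2/27700, so k_eq = 27700/2 = 13850 N/m.
ω_n = √(k_eq/m) = √(13850/13.8) = 31.68 rad/s.
Critical damping c_c = 2√(k_eq·m) = 2√(13850 × 13.8) = 874.4 N·s/m, so ζ = c/c_c = 468/874.4 = 0.5352.
ω_d = ω_n√(1 − ζ²) = 31.68 × √(1 − 0.286) = 26.76 rad/s.
f_d = ω_d/(2π) = 4.259 Hz.

4.26 Hz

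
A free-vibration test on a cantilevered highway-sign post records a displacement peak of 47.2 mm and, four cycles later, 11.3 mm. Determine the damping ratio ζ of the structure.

0.0568

Logarithmic decrement δ = (1/n)·ln(x₀/x_n) = (1/4)·ln(47.2/11.3) = (1/4)·ln(4.177) = 0.3574.
ζ = δ/√(4π² + δ²) = 0.3574/√(39.48 + 0.128) = 0.3574/6.293 = 0.05679.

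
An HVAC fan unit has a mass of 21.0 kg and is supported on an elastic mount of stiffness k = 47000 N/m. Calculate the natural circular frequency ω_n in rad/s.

ω_n = √(k/m) = √(47000/21.0) = √2238 = 47.31 rad/s.

47.3 rad/s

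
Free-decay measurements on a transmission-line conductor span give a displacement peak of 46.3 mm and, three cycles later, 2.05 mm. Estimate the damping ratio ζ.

Logarithmic decrement δ = (1/n)·ln(x₀/x_n) = (1/3)·ln(46.3/2.05) = (1/3)·ln(22.59) = 1.039.
ζ = δ/√(4π² + δ²) = 1.039/√(39.48 + 1.08) = 1.039/6.369 = 0.1632.

0.163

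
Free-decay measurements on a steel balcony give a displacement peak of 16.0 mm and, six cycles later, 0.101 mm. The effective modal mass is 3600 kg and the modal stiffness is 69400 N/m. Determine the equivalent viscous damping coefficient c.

Logarithmic decrement δ = (1/n)·ln(x₀/x_n) = (1/6)·ln(16.0/0.101) = (1/6)·ln(158.4) = 0.8442.
ζ = δ/√(4π² + δ²) = 0.8442/√(39.48 + 0.713) = 0.8442/6.340 = 0.1332.
c = ζ · 2√(km) = 0.1332 × 2√(69400 × 3600) = 0.1332 × 31610 = 4210 N·s/m.

4210 N·s/m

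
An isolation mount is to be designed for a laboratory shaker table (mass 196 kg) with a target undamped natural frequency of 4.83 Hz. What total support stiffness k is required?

ω_n = 2πf_n = 2π × 4.83 = 30.35 rad/s.
k = m·ω_n² = 196 × 30.35² = 196 × 921.0 = 180500 N/m.

181000 N/m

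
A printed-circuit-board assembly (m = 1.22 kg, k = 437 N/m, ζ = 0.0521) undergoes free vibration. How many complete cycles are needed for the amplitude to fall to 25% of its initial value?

5 cycles

Logarithmic decrement δ = 2πζ/√(1 − ζ²) = 2π × 0.05210/√(1 − 0.00271) = 0.3278.
x_n/x₀ = e^(−nδ) ≤ 0.25; take ln: n ≥ ln(1/0.25)/δ = 1.386/0.3278 = 4.229.
So 5 complete cycles are required.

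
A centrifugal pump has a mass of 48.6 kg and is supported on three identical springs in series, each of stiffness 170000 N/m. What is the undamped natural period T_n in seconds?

Series springs: 1/k_eq = 3/170000, so k_eq = 170000/3 = 56670 N/m.
ω_n = √(k_eq/m) = √(56670/48.6) = √1166 = 34.15 rad/s.
T_n = 2π/ω_n = 6.283/34.15 = 0.1840 s.

0.184 s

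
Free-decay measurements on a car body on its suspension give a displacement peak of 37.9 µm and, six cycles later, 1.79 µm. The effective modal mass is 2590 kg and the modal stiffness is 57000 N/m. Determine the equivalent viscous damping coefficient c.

Logarithmic decrement δ = (1/n)·ln(x₀/x_n) = (1/6)·ln(37.9/1.79) = (1/6)·ln(21.17) = 0.5088.
ζ = δ/√(4π² + δ²) = 0.5088/√(39.48 + 0.259) = 0.5088/6.304 = 0.08071.
c = ζ · 2√(km) = 0.08071 × 2√(57000 × 2590) = 0.08071 × 24300 = 1961 N·s/m.

1960 N·s/m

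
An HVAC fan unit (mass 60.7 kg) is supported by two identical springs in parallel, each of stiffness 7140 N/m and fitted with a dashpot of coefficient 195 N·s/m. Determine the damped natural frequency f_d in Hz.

2.43 Hz

Parallel springs add: k_eq = 2 × 7140 = 14280 N/m.
ω_n = √(k_eq/m) = √(14280/60.7) = 15.34 rad/s.
Critical damping c_c = 2√(k_eq·m) = 2√(14280 × 60.7) = 1862 N·s/m, so ζ = c/c_c = 195/1862 = 0.1047.
ω_d = ω_n√(1 − ζ²) = 15.34 × √(1 − 0.0110) = 15.25 rad/s.
f_d = ω_d/(2π) = 2.428 Hz.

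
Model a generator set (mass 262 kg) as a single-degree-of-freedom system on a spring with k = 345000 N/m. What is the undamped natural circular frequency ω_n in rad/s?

ω_n = √(k/m) = √(345000/262) = √1317 = 36.29 rad/s.

36.3 rad/s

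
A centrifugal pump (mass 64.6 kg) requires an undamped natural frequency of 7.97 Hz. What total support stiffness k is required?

162000 N/m

ω_n = 2πf_n = 2π × 7.97 = 50.08 rad/s.
k = m·ω_n² = 64.6 × 50.08² = 64.6 × 2508 = 162000 N/m.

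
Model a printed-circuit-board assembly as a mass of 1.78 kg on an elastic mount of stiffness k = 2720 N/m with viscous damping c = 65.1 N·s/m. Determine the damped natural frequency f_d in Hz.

5.50 Hz

ω_n = √(k/m) = √(2720/1.78) = 39.09 rad/s.
Critical damping c_c = 2√(k·m) = 2√(2720 × 1.78) = 139.2 N·s/m, so ζ = c/c_c = 65.1/139.2 = 0.4678.
ω_d = ω_n√(1 − ζ²) = 39.09 × √(1 − 0.219) = 34.55 rad/s.
f_d = ω_d/(2π) = 5.499 Hz.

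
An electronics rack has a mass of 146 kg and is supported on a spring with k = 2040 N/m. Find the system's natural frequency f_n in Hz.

ω_n = √(k/m) = √(2040/146) = √13.97 = 3.738 rad/s.
f_n = ω_n/(2π) = 3.738/6.283 = 0.5949 Hz.

0.595 Hz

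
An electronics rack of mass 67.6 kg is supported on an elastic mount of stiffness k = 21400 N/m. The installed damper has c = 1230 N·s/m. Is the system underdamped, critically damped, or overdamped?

underdamped

c_c = 2√(k·m) = 2406 N·s/m; ζ = c/c_c = 1230/2406 = 0.511.
Since ζ < 1 the system is underdamped.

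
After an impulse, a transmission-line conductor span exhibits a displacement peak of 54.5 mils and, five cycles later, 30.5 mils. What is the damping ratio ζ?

Logarithmic decrement δ = (1/n)·ln(x₀/x_n) = (1/5)·ln(54.5/30.5) = (1/5)·ln(1.787) = 0.1161.
ζ = δ/√(4π² + δ²) = 0.1161/√(39.48 + 0.0135) = 0.1161/6.284 = 0.01847.

0.0185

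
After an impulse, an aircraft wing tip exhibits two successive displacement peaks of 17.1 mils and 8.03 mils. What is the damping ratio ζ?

0.119

Logarithmic decrement δ = (1/n)·ln(x₀/x_n) = (1/1)·ln(17.1/8.03) = (1/1)·ln(2.130) = 0.7559.
ζ = δ/√(4π² + δ²) = 0.7559/√(39.48 + 0.571) = 0.7559/6.328 = 0.1194.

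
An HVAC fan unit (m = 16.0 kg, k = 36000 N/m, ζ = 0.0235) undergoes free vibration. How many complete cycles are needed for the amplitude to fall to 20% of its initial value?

11 cycles

Logarithmic decrement δ = 2πζ/√(1 − ζ²) = 2π × 0.02350/√(1 − 0.000552) = 0.1477.
x_n/x₀ = e^(−nδ) ≤ 0.2; take ln: n ≥ ln(1/0.2)/δ = 1.609/0.1477 = 10.90.
So 11 complete cycles are required.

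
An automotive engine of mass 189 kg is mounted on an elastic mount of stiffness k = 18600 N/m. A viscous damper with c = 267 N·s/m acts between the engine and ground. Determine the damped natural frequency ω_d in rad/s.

9.90 rad/s

ω_n = √(k/m) = √(18600/189) = 9.920 rad/s.
Critical damping c_c = 2√(k·m) = 2√(18600 × 189) = 3750 N·s/m, so ζ = c/c_c = 267/3750 = 0.07120.
ω_d = ω_n√(1 − ζ²) = 9.920 × √(1 − 0.00507) = 9.895 rad/s.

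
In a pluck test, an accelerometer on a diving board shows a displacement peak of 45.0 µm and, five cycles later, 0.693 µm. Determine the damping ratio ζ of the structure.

0.132

Logarithmic decrement δ = (1/n)·ln(x₀/x_n) = (1/5)·ln(45.0/0.693) = (1/5)·ln(64.94) = 0.8347.
ζ = δ/√(4π² + δ²) = 0.8347/√(39.48 + 0.697) = 0.8347/6.338 = 0.1317.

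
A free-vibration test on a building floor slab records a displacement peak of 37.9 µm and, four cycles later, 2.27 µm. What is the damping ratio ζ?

Logarithmic decrement δ = (1/n)·ln(x₀/x_n) = (1/4)·ln(37.9/2.27) = (1/4)·ln(16.70) = 0.7038.
ζ = δ/√(4π² + δ²) = 0.7038/√(39.48 + 0.495) = 0.7038/6.322 = 0.1113.

0.111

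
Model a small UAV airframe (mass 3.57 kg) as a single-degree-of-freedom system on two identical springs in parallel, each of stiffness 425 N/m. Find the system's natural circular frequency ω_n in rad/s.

15.4 rad/s

Parallel springs add: k_eq = 2 × 425 = 850.0 N/m.
ω_n = √(k_eq/m) = √(850.0/3.57) = √238.1 = 15.43 rad/s.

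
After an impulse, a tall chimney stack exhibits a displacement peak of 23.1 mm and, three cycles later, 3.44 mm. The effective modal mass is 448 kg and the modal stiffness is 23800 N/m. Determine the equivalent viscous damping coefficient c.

656 N·s/m

Logarithmic decrement δ = (1/n)·ln(x₀/x_n) = (1/3)·ln(23.1/3.44) = (1/3)·ln(6.715) = 0.6348.
ζ = δ/√(4π² + δ²) = 0.6348/√(39.48 + 0.403) = 0.6348/6.315 = 0.1005.
c = ζ · 2√(km) = 0.1005 × 2√(23800 × 448) = 0.1005 × 6531 = 656.4 N·s/m.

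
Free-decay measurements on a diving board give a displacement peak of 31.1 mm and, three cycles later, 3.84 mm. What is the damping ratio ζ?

0.110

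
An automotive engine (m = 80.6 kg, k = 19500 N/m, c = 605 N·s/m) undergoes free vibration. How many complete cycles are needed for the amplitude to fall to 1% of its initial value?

ζ = c/(2√(km)) = 605/(2√(19500 × 80.6)) = 605/2507 = 0.2413.
Logarithmic decrement δ = 2πζ/√(1 − ζ²) = 2π × 0.2413/√(1 − 0.0582) = 1.562.
x_n/x₀ = e^(−nδ) ≤ 0.01; take ln: n ≥ ln(1/0.01)/δ = 4.605/1.562 = 2.948.
So 3 complete cycles are required.

3 cycles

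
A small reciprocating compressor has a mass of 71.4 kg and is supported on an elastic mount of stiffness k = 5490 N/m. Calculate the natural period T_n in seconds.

0.717 s

ω_n = √(k/m) = √(5490/71.4) = √76.89 = 8.769 rad/s.
T_n = 2π/ω_n = 6.283/8.769 = 0.7165 s.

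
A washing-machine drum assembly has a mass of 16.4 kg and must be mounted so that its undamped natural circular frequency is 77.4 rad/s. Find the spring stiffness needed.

98200 N/m

k = m·ω_n² = 16.4 × 77.40² = 16.4 × 5991 = 98250 N/m.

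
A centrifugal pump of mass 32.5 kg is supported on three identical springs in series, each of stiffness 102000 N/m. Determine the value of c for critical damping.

2100 N·s/m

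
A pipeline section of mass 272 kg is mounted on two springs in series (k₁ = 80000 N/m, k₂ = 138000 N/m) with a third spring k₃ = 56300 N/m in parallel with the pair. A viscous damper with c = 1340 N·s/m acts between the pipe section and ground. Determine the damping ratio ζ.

0.124

Series pair: k_s = k₁k₂/(k₁+k₂) = (80000)(138000)/(80000 + 138000) = 50640 N/m. In parallel with k₃: k_eq = 50640 + 56300 = 106900 N/m.
ω_n = √(k_eq/m) = √(106900/272) = 19.83 rad/s.
Critical damping c_c = 2√(k_eq·m) = 2√(106900 × 272) = 10790 N·s/m, so ζ = c/c_c = 1340/10790 = 0.1242.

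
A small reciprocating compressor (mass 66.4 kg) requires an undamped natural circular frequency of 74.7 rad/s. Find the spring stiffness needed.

371000 N/m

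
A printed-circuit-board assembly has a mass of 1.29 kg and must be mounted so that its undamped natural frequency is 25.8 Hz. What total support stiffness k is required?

33900 N/m

ω_n = 2πf_n = 2π × 25.8 = 162.1 rad/s.
k = m·ω_n² = 1.29 × 162.1² = 1.29 × 26280 = 33900 N/m.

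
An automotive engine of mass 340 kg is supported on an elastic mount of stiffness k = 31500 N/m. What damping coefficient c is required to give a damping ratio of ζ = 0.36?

2360 N·s/m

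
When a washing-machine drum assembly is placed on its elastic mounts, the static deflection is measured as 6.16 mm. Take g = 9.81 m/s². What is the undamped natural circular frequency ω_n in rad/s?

39.9 rad/s

ω_n = √(g/δ_st) = √(9.81/0.00616) = √1593 = 39.91 rad/s.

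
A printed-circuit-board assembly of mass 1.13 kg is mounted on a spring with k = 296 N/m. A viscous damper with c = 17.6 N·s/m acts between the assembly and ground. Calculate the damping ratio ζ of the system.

0.481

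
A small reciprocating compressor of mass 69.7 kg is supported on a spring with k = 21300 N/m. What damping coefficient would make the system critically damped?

c_c = 2√(k·m) = 2√(21300 × 69.7) = 2 × 1218 = 2437 N·s/m.

2440 N·s/m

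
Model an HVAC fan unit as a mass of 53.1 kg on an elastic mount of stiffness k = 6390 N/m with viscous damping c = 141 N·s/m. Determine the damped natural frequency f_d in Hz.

1.73 Hz

ω_n = √(k/m) = √(6390/53.1) = 10.97 rad/s.
Critical damping c_c = 2√(k·m) = 2√(6390 × 53.1) = 1165 N·s/m, so ζ = c/c_c = 141/1165 = 0.1210.
ω_d = ω_n√(1 − ζ²) = 10.97 × √(1 − 0.0146) = 10.89 rad/s.
f_d = ω_d/(2π) = 1.733 Hz.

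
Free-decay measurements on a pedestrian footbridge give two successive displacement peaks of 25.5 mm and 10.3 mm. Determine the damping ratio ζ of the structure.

0.143

Logarithmic decrement δ = (1/n)·ln(x₀/x_n) = (1/1)·ln(25.5/10.3) = (1/1)·ln(2.476) = 0.9065.
ζ = δ/√(4π² + δ²) = 0.9065/√(39.48 + 0.822) = 0.9065/6.348 = 0.1428.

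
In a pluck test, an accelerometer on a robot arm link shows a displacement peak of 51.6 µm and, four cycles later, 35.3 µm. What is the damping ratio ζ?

Logarithmic decrement δ = (1/n)·ln(x₀/x_n) = (1/4)·ln(51.6/35.3) = (1/4)·ln(1.462) = 0.09491.
ζ = δ/√(4π² + δ²) = 0.09491/√(39.48 + 0.00901) = 0.09491/6.284 = 0.01510.

0.0151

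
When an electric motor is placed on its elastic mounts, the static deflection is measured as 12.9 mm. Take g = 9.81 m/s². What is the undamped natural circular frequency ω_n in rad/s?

27.6 rad/s

ω_n = √(g/δ_st) = √(9.81/0.0129) = √760.5 = 27.58 rad/s.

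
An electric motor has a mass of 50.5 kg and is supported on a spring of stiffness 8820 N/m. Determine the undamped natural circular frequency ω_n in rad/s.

ω_n = √(k/m) = √(8820/50.5) = √174.7 = 13.22 rad/s.

13.2 rad/s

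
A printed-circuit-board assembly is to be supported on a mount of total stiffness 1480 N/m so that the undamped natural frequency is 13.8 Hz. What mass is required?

0.197 kg

ω_n = 2πf_n = 2π × 13.8 = 86.71 rad/s.
m = k/ω_n² = 1480/86.71² = 1480/7518 = 0.1969 kg.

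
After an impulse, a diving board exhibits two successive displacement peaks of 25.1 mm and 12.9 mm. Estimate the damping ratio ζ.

0.105

Logarithmic decrement δ = (1/n)·ln(x₀/x_n) = (1/1)·ln(25.1/12.9) = (1/1)·ln(1.946) = 0.6656.
ζ = δ/√(4π² + δ²) = 0.6656/√(39.48 + 0.443) = 0.6656/6.318 = 0.1054.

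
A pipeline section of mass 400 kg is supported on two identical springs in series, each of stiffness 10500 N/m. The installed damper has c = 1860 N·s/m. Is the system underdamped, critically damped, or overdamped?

underdamped

Series springs: 1/k_eq = 2/10500, so k_eq = 10500/2 = 5250 N/m.
c_c = 2√(k_eq·m) = 2898 N·s/m; ζ = c/c_c = 1860/2898 = 0.642.
Since ζ < 1 the system is underdamped.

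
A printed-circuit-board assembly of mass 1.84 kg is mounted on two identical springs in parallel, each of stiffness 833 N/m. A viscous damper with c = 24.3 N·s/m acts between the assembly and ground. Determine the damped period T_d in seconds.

0.214 s

Parallel springs add: k_eq = 2 × 833 = 1666 N/m.
ω_n = √(k_eq/m) = √(1666/1.84) = 30.09 rad/s.
Critical damping c_c = 2√(k_eq·m) = 2√(1666 × 1.84) = 110.7 N·s/m, so ζ = c/c_c = 24.3/110.7 = 0.2194.
ω_d = ω_n√(1 − ζ²) = 30.09 × √(1 − 0.0482) = 29.36 rad/s.
T_d = 2π/ω_d = 0.2140 s.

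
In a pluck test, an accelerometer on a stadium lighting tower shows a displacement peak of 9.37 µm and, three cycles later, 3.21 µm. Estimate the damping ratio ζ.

Logarithmic decrement δ = (1/n)·ln(x₀/x_n) = (1/3)·ln(9.37/3.21) = (1/3)·ln(2.919) = 0.3571.
ζ = δ/√(4π² + δ²) = 0.3571/√(39.48 + 0.128) = 0.3571/6.293 = 0.05674.

0.0567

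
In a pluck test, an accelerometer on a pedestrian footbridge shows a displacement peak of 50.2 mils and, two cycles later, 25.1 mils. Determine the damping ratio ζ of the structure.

Logarithmic decrement δ = (1/n)·ln(x₀/x_n) = (1/2)·ln(50.2/25.1) = (1/2)·ln(2.000) = 0.3466.
ζ = δ/√(4π² + δ²) = 0.3466/√(39.48 + 0.120) = 0.3466/6.293 = 0.05508.

0.0551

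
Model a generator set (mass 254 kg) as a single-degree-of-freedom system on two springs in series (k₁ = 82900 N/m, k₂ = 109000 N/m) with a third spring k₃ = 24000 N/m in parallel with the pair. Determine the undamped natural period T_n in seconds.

0.376 s

Series pair: k_s = k₁k₂/(k₁+k₂) = (82900)(109000)/(82900 + 109000) = 47090 N/m. In parallel with k₃: k_eq = 47090 + 24000 = 71090 N/m.
ω_n = √(k_eq/m) = √(71090/254) = √279.9 = 16.73 rad/s.
T_n = 2π/ω_n = 6.283/16.73 = 0.3756 s.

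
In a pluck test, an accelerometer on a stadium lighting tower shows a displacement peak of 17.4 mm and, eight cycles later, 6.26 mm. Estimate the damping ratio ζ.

Logarithmic decrement δ = (1/n)·ln(x₀/x_n) = (1/8)·ln(17.4/6.26) = (1/8)·ln(2.780) = 0.1278.
ζ = δ/√(4π² + δ²) = 0.1278/√(39.48 + 0.0163) = 0.1278/6.284 = 0.02033.

0.0203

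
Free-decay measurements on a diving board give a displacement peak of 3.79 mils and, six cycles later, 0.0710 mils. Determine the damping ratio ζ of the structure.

0.105

Logarithmic decrement δ = (1/n)·ln(x₀/x_n) = (1/6)·ln(3.79/0.0710) = (1/6)·ln(53.38) = 0.6629.
ζ = δ/√(4π² + δ²) = 0.6629/√(39.48 + 0.439) = 0.6629/6.318 = 0.1049.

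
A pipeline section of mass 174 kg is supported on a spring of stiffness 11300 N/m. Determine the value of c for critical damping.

c_c = 2√(k·m) = 2√(11300 × 174) = 2 × 1402 = 2804 N·s/m.

2800 N·s/m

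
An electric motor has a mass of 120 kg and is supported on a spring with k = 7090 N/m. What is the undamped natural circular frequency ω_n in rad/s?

ω_n = √(k/m) = √(7090/120) = √59.08 = 7.687 rad/s.

7.69 rad/s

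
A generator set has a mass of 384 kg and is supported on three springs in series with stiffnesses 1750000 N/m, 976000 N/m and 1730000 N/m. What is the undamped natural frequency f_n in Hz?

Series springs: 1/k_eq = 1/1750000 + 1/976000 + 1/1730000 = 2.174×10^-6, so k_eq = 460000 N/m.
ω_n = √(k_eq/m) = √(460000/384) = √1198 = 34.61 rad/s.
f_n = ω_n/(2π) = 34.61/6.283 = 5.508 Hz.

5.51 Hz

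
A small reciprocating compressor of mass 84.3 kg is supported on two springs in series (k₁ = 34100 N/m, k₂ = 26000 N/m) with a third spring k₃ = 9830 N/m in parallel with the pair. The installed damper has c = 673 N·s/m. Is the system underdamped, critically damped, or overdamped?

Series pair: k_s = k₁k₂/(k₁+k₂) = (34100)(26000)/(34100 + 26000) = 14750 N/m. In parallel with k₃: k_eq = 14750 + 9830 = 24580 N/m.
c_c = 2√(k_eq·m) = 2879 N·s/m; ζ = c/c_c = 673/2879 = 0.234.
Since ζ < 1 the system is underdamped.

underdamped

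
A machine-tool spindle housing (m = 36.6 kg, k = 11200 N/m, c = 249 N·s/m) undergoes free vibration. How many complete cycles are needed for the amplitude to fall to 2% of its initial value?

4 cycles

ζ = c/(2√(km)) = 249/(2√(11200 × 36.6)) = 249/1280 = 0.1945.
Logarithmic decrement δ = 2πζ/√(1 − ζ²) = 2π × 0.1945/√(1 − 0.0378) = 1.246.
x_n/x₀ = e^(−nδ) ≤ 0.02; take ln: n ≥ ln(1/0.02)/δ = 3.912/1.246 = 3.141.
So 4 complete cycles are required.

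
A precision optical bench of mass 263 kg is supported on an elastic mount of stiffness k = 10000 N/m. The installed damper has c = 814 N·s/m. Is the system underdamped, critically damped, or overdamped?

c_c = 2√(k·m) = 3243 N·s/m; ζ = c/c_c = 814/3243 = 0.251.
Since ζ < 1 the system is underdamped.

underdamped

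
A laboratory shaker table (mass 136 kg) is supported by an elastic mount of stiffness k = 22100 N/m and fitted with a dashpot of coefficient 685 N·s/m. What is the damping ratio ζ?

0.198

ω_n = √(k/m) = √(22100/136) = 12.75 rad/s.
Critical damping c_c = 2√(k·m) = 2√(22100 × 136) = 3467 N·s/m, so ζ = c/c_c = 685/3467 = 0.1976.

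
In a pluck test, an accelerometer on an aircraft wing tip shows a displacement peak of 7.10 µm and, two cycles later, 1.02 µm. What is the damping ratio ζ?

0.153

Logarithmic decrement δ = (1/n)·ln(x₀/x_n) = (1/2)·ln(7.10/1.02) = (1/2)·ln(6.961) = 0.9701.
ζ = δ/√(4π² + δ²) = 0.9701/√(39.48 + 0.941) = 0.9701/6.358 = 0.1526.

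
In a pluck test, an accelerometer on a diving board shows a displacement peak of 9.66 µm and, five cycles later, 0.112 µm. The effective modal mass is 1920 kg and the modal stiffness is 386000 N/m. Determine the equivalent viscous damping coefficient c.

Logarithmic decrement δ = (1/n)·ln(x₀/x_n) = (1/5)·ln(9.66/0.112) = (1/5)·ln(86.25) = 0.8915.
ζ = δ/√(4π² + δ²) = 0.8915/√(39.48 + 0.795) = 0.8915/6.346 = 0.1405.
c = ζ · 2√(km) = 0.1405 × 2√(386000 × 1920) = 0.1405 × 54450 = 7648 N·s/m.

7650 N·s/m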